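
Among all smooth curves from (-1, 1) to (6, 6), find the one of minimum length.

Arc-length functional: J[y] = ∫ sqrt(1 + (y')^2) dx.
Lagrangian L = sqrt(1 + (y')^2) has no explicit y dependence, so ∂L/∂y = 0 and the Euler-Lagrange equation gives
    d/dx( y' / sqrt(1 + (y')^2) ) = 0  ⇒  y' / sqrt(1 + (y')^2) = const.
Hence y' is constant, so y(x) is affine.
Fitting the endpoints (-1, 1) and (6, 6):
    slope m = (6 − 1) / (6 − (-1)) = 5/7,
    intercept c = 1 − m·(-1) = 12/7.
Extremal: y(x) = (5/7) x + 12/7.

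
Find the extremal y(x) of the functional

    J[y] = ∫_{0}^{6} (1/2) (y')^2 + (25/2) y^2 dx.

The Lagrangian is L = (1/2) (y')^2 + (25/2) y^2.
Compute ∂L/∂y = 25y, ∂L/∂y' = y'.
The Euler-Lagrange equation d/dx(∂L/∂y') − ∂L/∂y = 0 reduces to
    y'' − 25 y = 0.
Its general solution is
    y(x) = A e^(5x) + B e^(−5x),
with A, B fixed by the endpoint conditions.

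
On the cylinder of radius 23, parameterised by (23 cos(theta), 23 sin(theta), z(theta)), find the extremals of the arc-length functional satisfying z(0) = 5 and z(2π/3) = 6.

Parameterise the cylinder of radius R = 23 as
    r(θ) = (23 cos θ, 23 sin θ, z(θ)).
The arc-length element is
    ds = sqrt(529 + (dz/dθ)^2) dθ,
so the Lagrangian is L = sqrt(529 + z'^2).
L depends on z' only, not on z or θ, so ∂L/∂z = 0 and
    ∂L/∂z' = z' / sqrt(529 + z'^2).
The Euler-Lagrange equation gives
    d/dθ( z' / sqrt(529 + z'^2) ) = 0,
so z' is constant. Integrating once:
    z(θ) = a θ + b,
a helix on the cylinder (a straight line when the cylinder is unrolled). The constants a, b are determined by the endpoint conditions.
With endpoint conditions z(0) = 5 and z(2π/3) = 6: from z(0) = b we get b = 5, and a·2π/3 + 5 = 6 gives a = 3/(2π), so
    z(θ) = (3/(2π)) θ + 5.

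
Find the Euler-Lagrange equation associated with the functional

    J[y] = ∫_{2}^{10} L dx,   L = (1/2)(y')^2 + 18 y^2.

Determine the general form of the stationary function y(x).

The Lagrangian is L = (1/2)(y')^2 + 18 y^2.
∂L/∂y = 36y.
∂L/∂y' = y'.
The Euler-Lagrange equation d/dx(∂L/∂y') − ∂L/∂y = 0 becomes:
    y'' - 36 y = 0
General solution: y(x) = A e^(6x) + B e^(-6x), where A and B are arbitrary constants fixed by the endpoint conditions.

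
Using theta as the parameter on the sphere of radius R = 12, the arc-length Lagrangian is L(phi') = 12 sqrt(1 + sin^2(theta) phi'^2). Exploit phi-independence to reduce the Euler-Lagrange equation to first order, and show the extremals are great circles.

On the sphere of radius R = 12 with spherical coordinates (θ, φ), the induced metric is
    ds^2 = 144(dθ^2 + sin^2(θ) dφ^2).
Parameterise by θ; the arc-length functional is
    J[φ] = ∫ 12 sqrt(1 + sin^2(θ) (dφ/dθ)^2) dθ,
so L = 12 sqrt(1 + sin^2(θ) φ'^2). Compute
    ∂L/∂φ = 0  (L has no explicit φ dependence),
    ∂L/∂φ' = 12 sin^2(θ) φ' / sqrt(1 + sin^2(θ) φ'^2).
Since ∂L/∂φ = 0, the Euler-Lagrange equation
    d/dθ(∂L/∂φ') − ∂L/∂φ = 0
reduces to d/dθ(∂L/∂φ') = 0, i.e. the momentum conjugate to φ is conserved:
    12 sin^2(θ) φ' / sqrt(1 + sin^2(θ) φ'^2) = C.
The overall factor of 12 is constant, so dividing through gives Clairaut's relation sin^2(θ) φ' / sqrt(1 + sin^2(θ) φ'^2) = C' (with C' = C/12). Solving for φ' and integrating gives the great-circle family
    cot(θ) = A cos(φ − φ_0),
i.e. the intersection of the sphere with a plane through the origin. The two constants A and φ_0 (equivalently C and one phase) are fixed by the two endpoint conditions.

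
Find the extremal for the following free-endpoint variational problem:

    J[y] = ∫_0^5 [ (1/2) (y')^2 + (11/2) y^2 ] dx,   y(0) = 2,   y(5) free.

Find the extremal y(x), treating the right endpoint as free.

The Lagrangian L = (1/2) (y')^2 + (11/2) y^2 gives
    ∂L/∂y = 11 y,   ∂L/∂y' = y'.
Euler-Lagrange: y'' − 11 y = 0.
With k = sqrt(11), the general solution is
    y(x) = A cosh(sqrt(11) x) + B sinh(sqrt(11) x).
Fixed left endpoint y(0) = 2 ⇒ A = 2.
The right endpoint x = 5 is free, so the natural (transversality) condition is ∂L/∂y' |_{x=5} = 0, i.e. y'(5) = 0.
Compute y'(x) = A k sinh(k x) + B k cosh(k x), so
    y'(5) = A k sinh(k·5) + B k cosh(k·5) = 0
    ⇒ B = −A tanh(k·5) = − 2 tanh(sqrt(11)·5).
Therefore the extremal is
    y(x) = 2 cosh(sqrt(11) x) − 2 tanh(sqrt(11)·5) sinh(sqrt(11) x).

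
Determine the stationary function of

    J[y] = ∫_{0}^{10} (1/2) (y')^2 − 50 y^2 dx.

The Lagrangian is L = (1/2) (y')^2 − 50 y^2.
Compute ∂L/∂y = -100y, ∂L/∂y' = y'.
The Euler-Lagrange equation d/dx(∂L/∂y') − ∂L/∂y = 0 reduces to
    y'' + 100 y = 0.
Its general solution is
    y(x) = A sin(10x) + B cos(10x),
with A, B fixed by the endpoint conditions.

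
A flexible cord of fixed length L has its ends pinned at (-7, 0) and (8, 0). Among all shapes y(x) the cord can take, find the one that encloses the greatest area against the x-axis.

Set up the augmented Lagrangian using a multiplier λ for the length constraint:
    F(y, y') = y − λ sqrt(1 + y'^2).
F has no explicit x dependence, so the Beltrami identity yields a first integral
    F − y' ∂F/∂y' = C.
Compute ∂F/∂y' = −λ y' / sqrt(1 + y'^2). Then
    y − λ sqrt(1 + y'^2) + λ y'^2 / sqrt(1 + y'^2) = C
    ⇒  y − λ / sqrt(1 + y'^2) = C.
Solving for y' and integrating gives
    (x − a)^2 + (y − b)^2 = λ^2,
a circular arc of radius λ. The constants a, b are determined by the endpoint conditions y(-7) = y(8) = 0, and λ is fixed implicitly by the length constraint
    ∫_{-7}^{8} sqrt(1 + y'^2) dx = L.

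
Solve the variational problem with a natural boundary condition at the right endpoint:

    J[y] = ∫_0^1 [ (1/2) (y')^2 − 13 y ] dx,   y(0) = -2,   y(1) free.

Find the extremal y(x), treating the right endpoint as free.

The Lagrangian L = (1/2) (y')^2 − 13 y gives
    ∂L/∂y = −13,   ∂L/∂y' = y'.
Euler-Lagrange: d/dx(y') − (−13) = 0, i.e. y'' + 13 = 0, so
    y(x) = −(13/2) x^2 + C1 x + C2.
Fixed left endpoint y(0) = -2 ⇒ C2 = -2.
The right endpoint x = 1 is free, so the natural (transversality) condition is ∂L/∂y' |_{x=1} = 0, i.e. y'(1) = 0.
Compute y'(x) = −13 x + C1, so y'(1) = −13 + C1 = 0 ⇒ C1 = 13.
Therefore the extremal is
    y(x) = −(13/2) x^2 + 13 x − 2.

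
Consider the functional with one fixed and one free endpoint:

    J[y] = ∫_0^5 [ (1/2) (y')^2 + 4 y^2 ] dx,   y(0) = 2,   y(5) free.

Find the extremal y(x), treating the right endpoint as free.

The Lagrangian L = (1/2) (y')^2 + 4 y^2 gives
    ∂L/∂y = 8 y,   ∂L/∂y' = y'.
Euler-Lagrange: y'' − 8 y = 0.
With k = sqrt(8), the general solution is
    y(x) = A cosh(sqrt(8) x) + B sinh(sqrt(8) x).
Fixed left endpoint y(0) = 2 ⇒ A = 2.
The right endpoint x = 5 is free, so the natural (transversality) condition is ∂L/∂y' |_{x=5} = 0, i.e. y'(5) = 0.
Compute y'(x) = A k sinh(k x) + B k cosh(k x), so
    y'(5) = A k sinh(k·5) + B k cosh(k·5) = 0
    ⇒ B = −A tanh(k·5) = − 2 tanh(sqrt(8)·5).
Therefore the extremal is
    y(x) = 2 cosh(sqrt(8) x) − 2 tanh(sqrt(8)·5) sinh(sqrt(8) x).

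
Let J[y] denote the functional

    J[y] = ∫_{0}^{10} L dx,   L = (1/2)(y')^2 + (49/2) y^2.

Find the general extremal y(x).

The Lagrangian is L = (1/2)(y')^2 + (49/2) y^2.
∂L/∂y = 49y.
∂L/∂y' = y'.
The Euler-Lagrange equation d/dx(∂L/∂y') − ∂L/∂y = 0 becomes:
    y'' - 49 y = 0
General solution: y(x) = A e^(7x) + B e^(-7x), where A and B are arbitrary constants fixed by the endpoint conditions.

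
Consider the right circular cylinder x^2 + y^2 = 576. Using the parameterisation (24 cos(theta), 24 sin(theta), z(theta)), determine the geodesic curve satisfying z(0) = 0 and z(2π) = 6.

Parameterise the cylinder of radius R = 24 as
    r(θ) = (24 cos θ, 24 sin θ, z(θ)).
The arc-length element is
    ds = sqrt(576 + (dz/dθ)^2) dθ,
so the Lagrangian is L = sqrt(576 + z'^2).
L depends on z' only, not on z or θ, so ∂L/∂z = 0 and
    ∂L/∂z' = z' / sqrt(576 + z'^2).
The Euler-Lagrange equation gives
    d/dθ( z' / sqrt(576 + z'^2) ) = 0,
so z' is constant. Integrating once:
    z(θ) = a θ + b,
a helix on the cylinder (a straight line when the cylinder is unrolled). The constants a, b are determined by the endpoint conditions.
With endpoint conditions z(0) = 0 and z(2π) = 6: from z(0) = b we get b = 0, and a·2π + 0 = 6 gives a = 3/π, so
    z(θ) = (3/π) θ.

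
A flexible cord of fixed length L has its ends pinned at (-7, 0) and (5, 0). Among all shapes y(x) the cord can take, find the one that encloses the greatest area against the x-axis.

Set up the augmented Lagrangian using a multiplier λ for the length constraint:
    F(y, y') = y − λ sqrt(1 + y'^2).
F has no explicit x dependence, so the Beltrami identity yields a first integral
    F − y' ∂F/∂y' = C.
Compute ∂F/∂y' = −λ y' / sqrt(1 + y'^2). Then
    y − λ sqrt(1 + y'^2) + λ y'^2 / sqrt(1 + y'^2) = C
    ⇒  y − λ / sqrt(1 + y'^2) = C.
Solving for y' and integrating gives
    (x − a)^2 + (y − b)^2 = λ^2,
a circular arc of radius λ. The constants a, b are determined by the endpoint conditions y(-7) = y(5) = 0, and λ is fixed implicitly by the length constraint
    ∫_{-7}^{5} sqrt(1 + y'^2) dx = L.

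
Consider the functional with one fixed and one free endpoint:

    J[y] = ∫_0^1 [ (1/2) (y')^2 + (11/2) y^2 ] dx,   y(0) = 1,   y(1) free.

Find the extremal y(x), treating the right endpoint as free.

The Lagrangian L = (1/2) (y')^2 + (11/2) y^2 gives
    ∂L/∂y = 11 y,   ∂L/∂y' = y'.
Euler-Lagrange: y'' − 11 y = 0.
With k = sqrt(11), the general solution is
    y(x) = A cosh(sqrt(11) x) + B sinh(sqrt(11) x).
Fixed left endpoint y(0) = 1 ⇒ A = 1.
The right endpoint x = 1 is free, so the natural (transversality) condition is ∂L/∂y' |_{x=1} = 0, i.e. y'(1) = 0.
Compute y'(x) = A k sinh(k x) + B k cosh(k x), so
    y'(1) = A k sinh(k·1) + B k cosh(k·1) = 0
    ⇒ B = −A tanh(k·1) = − tanh(sqrt(11)·1).
Therefore the extremal is
    y(x) = cosh(sqrt(11) x) − tanh(sqrt(11)·1) sinh(sqrt(11) x).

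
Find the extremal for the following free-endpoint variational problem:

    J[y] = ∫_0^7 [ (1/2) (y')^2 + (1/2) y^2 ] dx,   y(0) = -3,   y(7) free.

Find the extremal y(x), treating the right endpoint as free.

The Lagrangian L = (1/2) (y')^2 + (1/2) y^2 gives
    ∂L/∂y = 1 y,   ∂L/∂y' = y'.
Euler-Lagrange: y'' − y = 0.
With k = 1, the general solution is
    y(x) = A cosh(x) + B sinh(x).
Fixed left endpoint y(0) = -3 ⇒ A = -3.
The right endpoint x = 7 is free, so the natural (transversality) condition is ∂L/∂y' |_{x=7} = 0, i.e. y'(7) = 0.
Compute y'(x) = A k sinh(k x) + B k cosh(k x), so
    y'(7) = A k sinh(k·7) + B k cosh(k·7) = 0
    ⇒ B = −A tanh(k·7) = 3 tanh(1·7).
Therefore the extremal is
    y(x) = −3 cosh(1 x) + 3 tanh(1·7) sinh(1 x).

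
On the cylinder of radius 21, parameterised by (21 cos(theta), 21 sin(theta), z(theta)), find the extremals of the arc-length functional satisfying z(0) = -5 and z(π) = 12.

Parameterise the cylinder of radius R = 21 as
    r(θ) = (21 cos θ, 21 sin θ, z(θ)).
The arc-length element is
    ds = sqrt(441 + (dz/dθ)^2) dθ,
so the Lagrangian is L = sqrt(441 + z'^2).
L depends on z' only, not on z or θ, so ∂L/∂z = 0 and
    ∂L/∂z' = z' / sqrt(441 + z'^2).
The Euler-Lagrange equation gives
    d/dθ( z' / sqrt(441 + z'^2) ) = 0,
so z' is constant. Integrating once:
    z(θ) = a θ + b,
a helix on the cylinder (a straight line when the cylinder is unrolled). The constants a, b are determined by the endpoint conditions.
With endpoint conditions z(0) = -5 and z(π) = 12: from z(0) = b we get b = -5, and a·π + -5 = 12 gives a = 17/π, so
    z(θ) = (17/π) θ − 5.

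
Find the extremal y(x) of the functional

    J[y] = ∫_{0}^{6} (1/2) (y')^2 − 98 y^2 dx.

The Lagrangian is L = (1/2) (y')^2 − 98 y^2.
Compute ∂L/∂y = -196y, ∂L/∂y' = y'.
The Euler-Lagrange equation d/dx(∂L/∂y') − ∂L/∂y = 0 reduces to
    y'' + 196 y = 0.
Its general solution is
    y(x) = A sin(14x) + B cos(14x),
with A, B fixed by the endpoint conditions.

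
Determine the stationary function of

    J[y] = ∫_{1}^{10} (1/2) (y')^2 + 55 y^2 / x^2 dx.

The Lagrangian is L = (1/2) (y')^2 + 55 y^2 / x^2.
Compute ∂L/∂y = 110y/x^2, ∂L/∂y' = y'.
The Euler-Lagrange equation d/dx(∂L/∂y') − ∂L/∂y = 0 reduces to
    y'' − 110/x^2 · y = 0  (x > 0).
Its general solution is
    y(x) = A x^11 + B x^(-10),
with A, B fixed by the endpoint conditions.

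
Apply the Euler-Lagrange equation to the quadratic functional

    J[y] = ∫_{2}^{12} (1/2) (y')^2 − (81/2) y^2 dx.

The Lagrangian is L = (1/2) (y')^2 − (81/2) y^2.
Compute ∂L/∂y = -81y, ∂L/∂y' = y'.
The Euler-Lagrange equation d/dx(∂L/∂y') − ∂L/∂y = 0 reduces to
    y'' + 81 y = 0.
Its general solution is
    y(x) = A sin(9x) + B cos(9x),
with A, B fixed by the endpoint conditions.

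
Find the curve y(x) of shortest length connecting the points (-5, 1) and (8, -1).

Arc-length functional: J[y] = ∫ sqrt(1 + (y')^2) dx.
Lagrangian L = sqrt(1 + (y')^2) has no explicit y dependence, so ∂L/∂y = 0 and the Euler-Lagrange equation gives
    d/dx( y' / sqrt(1 + (y')^2) ) = 0  ⇒  y' / sqrt(1 + (y')^2) = const.
Hence y' is constant, so y(x) is affine.
Fitting the endpoints (-5, 1) and (8, -1):
    slope m = ((-1) − 1) / (8 − (-5)) = -2/13,
    intercept c = 1 − m·(-5) = 3/13.
Extremal: y(x) = (-2/13) x + 3/13.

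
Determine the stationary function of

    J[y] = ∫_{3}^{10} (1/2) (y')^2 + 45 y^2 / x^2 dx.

The Lagrangian is L = (1/2) (y')^2 + 45 y^2 / x^2.
Compute ∂L/∂y = 90y/x^2, ∂L/∂y' = y'.
The Euler-Lagrange equation d/dx(∂L/∂y') − ∂L/∂y = 0 reduces to
    y'' − 90/x^2 · y = 0  (x > 0).
Its general solution is
    y(x) = A x^10 + B x^(-9),
with A, B fixed by the endpoint conditions.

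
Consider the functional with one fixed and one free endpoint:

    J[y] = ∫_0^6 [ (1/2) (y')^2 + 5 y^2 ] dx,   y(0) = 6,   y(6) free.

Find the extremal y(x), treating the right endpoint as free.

The Lagrangian L = (1/2) (y')^2 + 5 y^2 gives
    ∂L/∂y = 10 y,   ∂L/∂y' = y'.
Euler-Lagrange: y'' − 10 y = 0.
With k = sqrt(10), the general solution is
    y(x) = A cosh(sqrt(10) x) + B sinh(sqrt(10) x).
Fixed left endpoint y(0) = 6 ⇒ A = 6.
The right endpoint x = 6 is free, so the natural (transversality) condition is ∂L/∂y' |_{x=6} = 0, i.e. y'(6) = 0.
Compute y'(x) = A k sinh(k x) + B k cosh(k x), so
    y'(6) = A k sinh(k·6) + B k cosh(k·6) = 0
    ⇒ B = −A tanh(k·6) = − 6 tanh(sqrt(10)·6).
Therefore the extremal is
    y(x) = 6 cosh(sqrt(10) x) − 6 tanh(sqrt(10)·6) sinh(sqrt(10) x).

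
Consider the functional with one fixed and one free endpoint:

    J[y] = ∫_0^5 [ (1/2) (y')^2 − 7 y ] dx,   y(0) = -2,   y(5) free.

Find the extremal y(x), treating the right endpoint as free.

The Lagrangian L = (1/2) (y')^2 − 7 y gives
    ∂L/∂y = −7,   ∂L/∂y' = y'.
Euler-Lagrange: d/dx(y') − (−7) = 0, i.e. y'' + 7 = 0, so
    y(x) = −(7/2) x^2 + C1 x + C2.
Fixed left endpoint y(0) = -2 ⇒ C2 = -2.
The right endpoint x = 5 is free, so the natural (transversality) condition is ∂L/∂y' |_{x=5} = 0, i.e. y'(5) = 0.
Compute y'(x) = −7 x + C1, so y'(5) = −35 + C1 = 0 ⇒ C1 = 35.
Therefore the extremal is
    y(x) = −(7/2) x^2 + 35 x − 2.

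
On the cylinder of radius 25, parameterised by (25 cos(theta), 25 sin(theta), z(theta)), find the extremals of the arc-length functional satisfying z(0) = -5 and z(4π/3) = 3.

Parameterise the cylinder of radius R = 25 as
    r(θ) = (25 cos θ, 25 sin θ, z(θ)).
The arc-length element is
    ds = sqrt(625 + (dz/dθ)^2) dθ,
so the Lagrangian is L = sqrt(625 + z'^2).
L depends on z' only, not on z or θ, so ∂L/∂z = 0 and
    ∂L/∂z' = z' / sqrt(625 + z'^2).
The Euler-Lagrange equation gives
    d/dθ( z' / sqrt(625 + z'^2) ) = 0,
so z' is constant. Integrating once:
    z(θ) = a θ + b,
a helix on the cylinder (a straight line when the cylinder is unrolled). The constants a, b are determined by the endpoint conditions.
With endpoint conditions z(0) = -5 and z(4π/3) = 3: from z(0) = b we get b = -5, and a·4π/3 + -5 = 3 gives a = 6/π, so
    z(θ) = (6/π) θ − 5.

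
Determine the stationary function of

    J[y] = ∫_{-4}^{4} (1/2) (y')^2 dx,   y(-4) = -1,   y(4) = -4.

The Lagrangian is L = (1/2) (y')^2.
Compute ∂L/∂y = 0, ∂L/∂y' = y'.
The Euler-Lagrange equation d/dx(∂L/∂y') − ∂L/∂y = 0 reduces to
    y'' = 0.
Its general solution is
    y(x) = A x + B,
with A, B fixed by the endpoint conditions.
Applying the endpoint conditions y(-4) = -1 and y(4) = -4: solve A·-4 + B = -1 and A·4 + B = -4. Subtracting gives A(4 − -4) = -4 − -1, so A = -3/8, and B = -1 − A·-4 = -5/2. Therefore
    y(x) = (-3/8) x - 5/2.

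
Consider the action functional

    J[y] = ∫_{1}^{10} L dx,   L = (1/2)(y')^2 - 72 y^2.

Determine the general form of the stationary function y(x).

The Lagrangian is L = (1/2)(y')^2 - 72 y^2.
∂L/∂y = -144y.
∂L/∂y' = y'.
The Euler-Lagrange equation d/dx(∂L/∂y') − ∂L/∂y = 0 becomes:
    y'' + 144 y = 0
General solution: y(x) = A sin(12x) + B cos(12x), where A and B are arbitrary constants fixed by the endpoint conditions.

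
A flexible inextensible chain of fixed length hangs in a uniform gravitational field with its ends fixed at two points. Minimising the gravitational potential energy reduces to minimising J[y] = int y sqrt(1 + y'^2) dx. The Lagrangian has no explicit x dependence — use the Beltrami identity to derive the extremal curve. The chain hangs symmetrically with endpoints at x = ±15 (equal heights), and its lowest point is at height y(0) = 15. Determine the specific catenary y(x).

The Lagrangian L(y, y') = y sqrt(1 + y'^2) has no explicit x dependence, so the Beltrami identity applies:
    L − y' ∂L/∂y' = C.
Compute ∂L/∂y' = y · y' / sqrt(1 + y'^2). Then
    L − y' ∂L/∂y'
    = y sqrt(1 + y'^2) − y · y'^2 / sqrt(1 + y'^2)
    = y (1 + y'^2 − y'^2) / sqrt(1 + y'^2)
    = y / sqrt(1 + y'^2) = C.
Squaring gives y^2 = C^2 (1 + y'^2), i.e.
    y'^2 = y^2 / C^2 − 1.
Separating variables,
    dy / sqrt(y^2 − C^2) = dx / C,
and integrating gives arccosh(y / C) = (x − a)/C, so
    y(x) = C cosh((x − a)/C),
the catenary. The constants C and a are fixed by the two endpoint conditions (and, for the hanging-chain problem, the length constraint selects C).
Now fit the given data. The endpoints x = ±15 are symmetric at equal height, so the catenary is even about its minimum: a = 0 and y(x) = C cosh(x/C). The lowest point is y(0) = C cosh(0) = C, and we are told y(0) = 15, so C = 15. Therefore
    y(x) = 15 cosh(x/15),
and at the endpoints
    y(±15) = 15 cosh(15/15).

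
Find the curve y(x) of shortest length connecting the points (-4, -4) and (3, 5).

Arc-length functional: J[y] = ∫ sqrt(1 + (y')^2) dx.
Lagrangian L = sqrt(1 + (y')^2) has no explicit y dependence, so ∂L/∂y = 0 and the Euler-Lagrange equation gives
    d/dx( y' / sqrt(1 + (y')^2) ) = 0  ⇒  y' / sqrt(1 + (y')^2) = const.
Hence y' is constant, so y(x) is affine.
Fitting the endpoints (-4, -4) and (3, 5):
    slope m = (5 − (-4)) / (3 − (-4)) = 9/7,
    intercept c = (-4) − m·(-4) = 8/7.
Extremal: y(x) = (9/7) x + 8/7.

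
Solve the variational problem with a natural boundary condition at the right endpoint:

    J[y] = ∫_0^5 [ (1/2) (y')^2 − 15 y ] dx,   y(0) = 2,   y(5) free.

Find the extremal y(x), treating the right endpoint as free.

The Lagrangian L = (1/2) (y')^2 − 15 y gives
    ∂L/∂y = −15,   ∂L/∂y' = y'.
Euler-Lagrange: d/dx(y') − (−15) = 0, i.e. y'' + 15 = 0, so
    y(x) = −(15/2) x^2 + C1 x + C2.
Fixed left endpoint y(0) = 2 ⇒ C2 = 2.
The right endpoint x = 5 is free, so the natural (transversality) condition is ∂L/∂y' |_{x=5} = 0, i.e. y'(5) = 0.
Compute y'(x) = −15 x + C1, so y'(5) = −75 + C1 = 0 ⇒ C1 = 75.
Therefore the extremal is
    y(x) = −(15/2) x^2 + 75 x + 2.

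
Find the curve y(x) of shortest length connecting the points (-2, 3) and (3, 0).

Arc-length functional: J[y] = ∫ sqrt(1 + (y')^2) dx.
Lagrangian L = sqrt(1 + (y')^2) has no explicit y dependence, so ∂L/∂y = 0 and the Euler-Lagrange equation gives
    d/dx( y' / sqrt(1 + (y')^2) ) = 0  ⇒  y' / sqrt(1 + (y')^2) = const.
Hence y' is constant, so y(x) is affine.
Fitting the endpoints (-2, 3) and (3, 0):
    slope m = (0 − 3) / (3 − (-2)) = -3/5,
    intercept c = 3 − m·(-2) = 9/5.
Extremal: y(x) = (-3/5) x + 9/5.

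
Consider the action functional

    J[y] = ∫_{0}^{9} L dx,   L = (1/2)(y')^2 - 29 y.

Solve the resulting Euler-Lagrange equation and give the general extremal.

The Lagrangian is L = (1/2)(y')^2 - 29 y.
∂L/∂y = -29.
∂L/∂y' = y'.
The Euler-Lagrange equation d/dx(∂L/∂y') − ∂L/∂y = 0 becomes:
    y'' + 29 = 0
General solution: y(x) = -(29/2) x^2 + A x + B, where A and B are arbitrary constants fixed by the endpoint conditions.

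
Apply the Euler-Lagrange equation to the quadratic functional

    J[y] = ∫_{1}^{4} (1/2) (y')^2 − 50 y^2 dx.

The Lagrangian is L = (1/2) (y')^2 − 50 y^2.
Compute ∂L/∂y = -100y, ∂L/∂y' = y'.
The Euler-Lagrange equation d/dx(∂L/∂y') − ∂L/∂y = 0 reduces to
    y'' + 100 y = 0.
Its general solution is
    y(x) = A sin(10x) + B cos(10x),
with A, B fixed by the endpoint conditions.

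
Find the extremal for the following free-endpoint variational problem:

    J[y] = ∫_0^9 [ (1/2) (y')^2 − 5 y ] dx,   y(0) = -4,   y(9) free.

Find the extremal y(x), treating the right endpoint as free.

The Lagrangian L = (1/2) (y')^2 − 5 y gives
    ∂L/∂y = −5,   ∂L/∂y' = y'.
Euler-Lagrange: d/dx(y') − (−5) = 0, i.e. y'' + 5 = 0, so
    y(x) = −(5/2) x^2 + C1 x + C2.
Fixed left endpoint y(0) = -4 ⇒ C2 = -4.
The right endpoint x = 9 is free, so the natural (transversality) condition is ∂L/∂y' |_{x=9} = 0, i.e. y'(9) = 0.
Compute y'(x) = −5 x + C1, so y'(9) = −45 + C1 = 0 ⇒ C1 = 45.
Therefore the extremal is
    y(x) = −(5/2) x^2 + 45 x − 4.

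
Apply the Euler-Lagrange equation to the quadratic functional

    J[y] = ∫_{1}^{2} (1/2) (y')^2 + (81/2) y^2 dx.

The Lagrangian is L = (1/2) (y')^2 + (81/2) y^2.
Compute ∂L/∂y = 81y, ∂L/∂y' = y'.
The Euler-Lagrange equation d/dx(∂L/∂y') − ∂L/∂y = 0 reduces to
    y'' − 81 y = 0.
Its general solution is
    y(x) = A e^(9x) + B e^(−9x),
with A, B fixed by the endpoint conditions.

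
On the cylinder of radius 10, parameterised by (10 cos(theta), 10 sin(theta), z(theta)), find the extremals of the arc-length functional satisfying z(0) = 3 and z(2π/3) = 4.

Parameterise the cylinder of radius R = 10 as
    r(θ) = (10 cos θ, 10 sin θ, z(θ)).
The arc-length element is
    ds = sqrt(100 + (dz/dθ)^2) dθ,
so the Lagrangian is L = sqrt(100 + z'^2).
L depends on z' only, not on z or θ, so ∂L/∂z = 0 and
    ∂L/∂z' = z' / sqrt(100 + z'^2).
The Euler-Lagrange equation gives
    d/dθ( z' / sqrt(100 + z'^2) ) = 0,
so z' is constant. Integrating once:
    z(θ) = a θ + b,
a helix on the cylinder (a straight line when the cylinder is unrolled). The constants a, b are determined by the endpoint conditions.
With endpoint conditions z(0) = 3 and z(2π/3) = 4: from z(0) = b we get b = 3, and a·2π/3 + 3 = 4 gives a = 3/(2π), so
    z(θ) = (3/(2π)) θ + 3.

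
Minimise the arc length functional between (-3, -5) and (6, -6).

Arc-length functional: J[y] = ∫ sqrt(1 + (y')^2) dx.
Lagrangian L = sqrt(1 + (y')^2) has no explicit y dependence, so ∂L/∂y = 0 and the Euler-Lagrange equation gives
    d/dx( y' / sqrt(1 + (y')^2) ) = 0  ⇒  y' / sqrt(1 + (y')^2) = const.
Hence y' is constant, so y(x) is affine.
Fitting the endpoints (-3, -5) and (6, -6):
    slope m = ((-6) − (-5)) / (6 − (-3)) = -1/9,
    intercept c = (-5) − m·(-3) = -16/3.
Extremal: y(x) = (-1/9) x - 16/3.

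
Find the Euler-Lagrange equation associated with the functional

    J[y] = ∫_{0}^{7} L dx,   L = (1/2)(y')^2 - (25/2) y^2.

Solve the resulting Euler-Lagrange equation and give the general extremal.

The Lagrangian is L = (1/2)(y')^2 - (25/2) y^2.
∂L/∂y = -25y.
∂L/∂y' = y'.
The Euler-Lagrange equation d/dx(∂L/∂y') − ∂L/∂y = 0 becomes:
    y'' + 25 y = 0
General solution: y(x) = A sin(5x) + B cos(5x), where A and B are arbitrary constants fixed by the endpoint conditions.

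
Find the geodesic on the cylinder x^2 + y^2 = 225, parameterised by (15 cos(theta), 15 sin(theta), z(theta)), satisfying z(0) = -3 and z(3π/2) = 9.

Parameterise the cylinder of radius R = 15 as
    r(θ) = (15 cos θ, 15 sin θ, z(θ)).
The arc-length element is
    ds = sqrt(225 + (dz/dθ)^2) dθ,
so the Lagrangian is L = sqrt(225 + z'^2).
L depends on z' only, not on z or θ, so ∂L/∂z = 0 and
    ∂L/∂z' = z' / sqrt(225 + z'^2).
The Euler-Lagrange equation gives
    d/dθ( z' / sqrt(225 + z'^2) ) = 0,
so z' is constant. Integrating once:
    z(θ) = a θ + b,
a helix on the cylinder (a straight line when the cylinder is unrolled). The constants a, b are determined by the endpoint conditions.
With endpoint conditions z(0) = -3 and z(3π/2) = 9: from z(0) = b we get b = -3, and a·3π/2 + -3 = 9 gives a = 8/π, so
    z(θ) = (8/π) θ − 3.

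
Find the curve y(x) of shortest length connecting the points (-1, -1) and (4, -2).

Arc-length functional: J[y] = ∫ sqrt(1 + (y')^2) dx.
Lagrangian L = sqrt(1 + (y')^2) has no explicit y dependence, so ∂L/∂y = 0 and the Euler-Lagrange equation gives
    d/dx( y' / sqrt(1 + (y')^2) ) = 0  ⇒  y' / sqrt(1 + (y')^2) = const.
Hence y' is constant, so y(x) is affine.
Fitting the endpoints (-1, -1) and (4, -2):
    slope m = ((-2) − (-1)) / (4 − (-1)) = -1/5,
    intercept c = (-1) − m·(-1) = -6/5.
Extremal: y(x) = (-1/5) x - 6/5.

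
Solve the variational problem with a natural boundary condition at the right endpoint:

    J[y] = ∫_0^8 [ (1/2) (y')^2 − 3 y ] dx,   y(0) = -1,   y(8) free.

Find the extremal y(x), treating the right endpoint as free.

The Lagrangian L = (1/2) (y')^2 − 3 y gives
    ∂L/∂y = −3,   ∂L/∂y' = y'.
Euler-Lagrange: d/dx(y') − (−3) = 0, i.e. y'' + 3 = 0, so
    y(x) = −(3/2) x^2 + C1 x + C2.
Fixed left endpoint y(0) = -1 ⇒ C2 = -1.
The right endpoint x = 8 is free, so the natural (transversality) condition is ∂L/∂y' |_{x=8} = 0, i.e. y'(8) = 0.
Compute y'(x) = −3 x + C1, so y'(8) = −24 + C1 = 0 ⇒ C1 = 24.
Therefore the extremal is
    y(x) = −(3/2) x^2 + 24 x − 1.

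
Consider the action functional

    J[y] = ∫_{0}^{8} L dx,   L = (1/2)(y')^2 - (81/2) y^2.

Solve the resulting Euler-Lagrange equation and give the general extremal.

The Lagrangian is L = (1/2)(y')^2 - (81/2) y^2.
∂L/∂y = -81y.
∂L/∂y' = y'.
The Euler-Lagrange equation d/dx(∂L/∂y') − ∂L/∂y = 0 becomes:
    y'' + 81 y = 0
General solution: y(x) = A sin(9x) + B cos(9x), where A and B are arbitrary constants fixed by the endpoint conditions.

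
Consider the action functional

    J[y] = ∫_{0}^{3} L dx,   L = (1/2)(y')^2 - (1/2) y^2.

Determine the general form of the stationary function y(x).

The Lagrangian is L = (1/2)(y')^2 - (1/2) y^2.
∂L/∂y = -y.
∂L/∂y' = y'.
The Euler-Lagrange equation d/dx(∂L/∂y') − ∂L/∂y = 0 becomes:
    y'' + y = 0
General solution: y(x) = A sin(x) + B cos(x), where A and B are arbitrary constants fixed by the endpoint conditions.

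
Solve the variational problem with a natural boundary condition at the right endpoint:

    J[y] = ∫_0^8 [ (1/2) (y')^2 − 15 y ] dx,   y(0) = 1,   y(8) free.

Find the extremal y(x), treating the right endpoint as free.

The Lagrangian L = (1/2) (y')^2 − 15 y gives
    ∂L/∂y = −15,   ∂L/∂y' = y'.
Euler-Lagrange: d/dx(y') − (−15) = 0, i.e. y'' + 15 = 0, so
    y(x) = −(15/2) x^2 + C1 x + C2.
Fixed left endpoint y(0) = 1 ⇒ C2 = 1.
The right endpoint x = 8 is free, so the natural (transversality) condition is ∂L/∂y' |_{x=8} = 0, i.e. y'(8) = 0.
Compute y'(x) = −15 x + C1, so y'(8) = −120 + C1 = 0 ⇒ C1 = 120.
Therefore the extremal is
    y(x) = −(15/2) x^2 + 120 x + 1.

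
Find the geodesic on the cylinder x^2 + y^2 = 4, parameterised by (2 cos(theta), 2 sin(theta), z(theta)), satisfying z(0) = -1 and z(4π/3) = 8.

Parameterise the cylinder of radius R = 2 as
    r(θ) = (2 cos θ, 2 sin θ, z(θ)).
The arc-length element is
    ds = sqrt(4 + (dz/dθ)^2) dθ,
so the Lagrangian is L = sqrt(4 + z'^2).
L depends on z' only, not on z or θ, so ∂L/∂z = 0 and
    ∂L/∂z' = z' / sqrt(4 + z'^2).
The Euler-Lagrange equation gives
    d/dθ( z' / sqrt(4 + z'^2) ) = 0,
so z' is constant. Integrating once:
    z(θ) = a θ + b,
a helix on the cylinder (a straight line when the cylinder is unrolled). The constants a, b are determined by the endpoint conditions.
With endpoint conditions z(0) = -1 and z(4π/3) = 8: from z(0) = b we get b = -1, and a·4π/3 + -1 = 8 gives a = 27/(4π), so
    z(θ) = (27/(4π)) θ − 1.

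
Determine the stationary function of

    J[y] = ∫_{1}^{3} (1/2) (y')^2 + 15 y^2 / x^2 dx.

The Lagrangian is L = (1/2) (y')^2 + 15 y^2 / x^2.
Compute ∂L/∂y = 30y/x^2, ∂L/∂y' = y'.
The Euler-Lagrange equation d/dx(∂L/∂y') − ∂L/∂y = 0 reduces to
    y'' − 30/x^2 · y = 0  (x > 0).
Its general solution is
    y(x) = A x^6 + B x^(-5),
with A, B fixed by the endpoint conditions.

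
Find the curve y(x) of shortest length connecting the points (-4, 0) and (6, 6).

Arc-length functional: J[y] = ∫ sqrt(1 + (y')^2) dx.
Lagrangian L = sqrt(1 + (y')^2) has no explicit y dependence, so ∂L/∂y = 0 and the Euler-Lagrange equation gives
    d/dx( y' / sqrt(1 + (y')^2) ) = 0  ⇒  y' / sqrt(1 + (y')^2) = const.
Hence y' is constant, so y(x) is affine.
Fitting the endpoints (-4, 0) and (6, 6):
    slope m = (6 − 0) / (6 − (-4)) = 3/5,
    intercept c = 0 − m·(-4) = 12/5.
Extremal: y(x) = (3/5) x + 12/5.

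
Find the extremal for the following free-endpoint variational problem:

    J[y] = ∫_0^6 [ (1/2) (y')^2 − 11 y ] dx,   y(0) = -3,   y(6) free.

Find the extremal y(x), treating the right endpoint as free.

The Lagrangian L = (1/2) (y')^2 − 11 y gives
    ∂L/∂y = −11,   ∂L/∂y' = y'.
Euler-Lagrange: d/dx(y') − (−11) = 0, i.e. y'' + 11 = 0, so
    y(x) = −(11/2) x^2 + C1 x + C2.
Fixed left endpoint y(0) = -3 ⇒ C2 = -3.
The right endpoint x = 6 is free, so the natural (transversality) condition is ∂L/∂y' |_{x=6} = 0, i.e. y'(6) = 0.
Compute y'(x) = −11 x + C1, so y'(6) = −66 + C1 = 0 ⇒ C1 = 66.
Therefore the extremal is
    y(x) = −(11/2) x^2 + 66 x − 3.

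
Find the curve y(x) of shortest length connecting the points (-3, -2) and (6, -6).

Arc-length functional: J[y] = ∫ sqrt(1 + (y')^2) dx.
Lagrangian L = sqrt(1 + (y')^2) has no explicit y dependence, so ∂L/∂y = 0 and the Euler-Lagrange equation gives
    d/dx( y' / sqrt(1 + (y')^2) ) = 0  ⇒  y' / sqrt(1 + (y')^2) = const.
Hence y' is constant, so y(x) is affine.
Fitting the endpoints (-3, -2) and (6, -6):
    slope m = ((-6) − (-2)) / (6 − (-3)) = -4/9,
    intercept c = (-2) − m·(-3) = -10/3.
Extremal: y(x) = (-4/9) x - 10/3.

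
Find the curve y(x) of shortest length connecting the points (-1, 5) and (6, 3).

Arc-length functional: J[y] = ∫ sqrt(1 + (y')^2) dx.
Lagrangian L = sqrt(1 + (y')^2) has no explicit y dependence, so ∂L/∂y = 0 and the Euler-Lagrange equation gives
    d/dx( y' / sqrt(1 + (y')^2) ) = 0  ⇒  y' / sqrt(1 + (y')^2) = const.
Hence y' is constant, so y(x) is affine.
Fitting the endpoints (-1, 5) and (6, 3):
    slope m = (3 − 5) / (6 − (-1)) = -2/7,
    intercept c = 5 − m·(-1) = 33/7.
Extremal: y(x) = (-2/7) x + 33/7.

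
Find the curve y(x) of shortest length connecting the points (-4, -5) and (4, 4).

Arc-length functional: J[y] = ∫ sqrt(1 + (y')^2) dx.
Lagrangian L = sqrt(1 + (y')^2) has no explicit y dependence, so ∂L/∂y = 0 and the Euler-Lagrange equation gives
    d/dx( y' / sqrt(1 + (y')^2) ) = 0  ⇒  y' / sqrt(1 + (y')^2) = const.
Hence y' is constant, so y(x) is affine.
Fitting the endpoints (-4, -5) and (4, 4):
    slope m = (4 − (-5)) / (4 − (-4)) = 9/8,
    intercept c = (-5) − m·(-4) = -1/2.
Extremal: y(x) = (9/8) x - 1/2.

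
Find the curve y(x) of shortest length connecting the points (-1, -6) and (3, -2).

Arc-length functional: J[y] = ∫ sqrt(1 + (y')^2) dx.
Lagrangian L = sqrt(1 + (y')^2) has no explicit y dependence, so ∂L/∂y = 0 and the Euler-Lagrange equation gives
    d/dx( y' / sqrt(1 + (y')^2) ) = 0  ⇒  y' / sqrt(1 + (y')^2) = const.
Hence y' is constant, so y(x) is affine.
Fitting the endpoints (-1, -6) and (3, -2):
    slope m = ((-2) − (-6)) / (3 − (-1)) = 1,
    intercept c = (-6) − m·(-1) = -5.
Extremal: y(x) = x - 5.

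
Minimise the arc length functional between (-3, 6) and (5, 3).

Arc-length functional: J[y] = ∫ sqrt(1 + (y')^2) dx.
Lagrangian L = sqrt(1 + (y')^2) has no explicit y dependence, so ∂L/∂y = 0 and the Euler-Lagrange equation gives
    d/dx( y' / sqrt(1 + (y')^2) ) = 0  ⇒  y' / sqrt(1 + (y')^2) = const.
Hence y' is constant, so y(x) is affine.
Fitting the endpoints (-3, 6) and (5, 3):
    slope m = (3 − 6) / (5 − (-3)) = -3/8,
    intercept c = 6 − m·(-3) = 39/8.
Extremal: y(x) = (-3/8) x + 39/8.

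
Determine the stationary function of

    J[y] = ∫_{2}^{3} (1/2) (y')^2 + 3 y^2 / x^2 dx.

The Lagrangian is L = (1/2) (y')^2 + 3 y^2 / x^2.
Compute ∂L/∂y = 6y/x^2, ∂L/∂y' = y'.
The Euler-Lagrange equation d/dx(∂L/∂y') − ∂L/∂y = 0 reduces to
    y'' − 6/x^2 · y = 0  (x > 0).
Its general solution is
    y(x) = A x^3 + B x^(-2),
with A, B fixed by the endpoint conditions.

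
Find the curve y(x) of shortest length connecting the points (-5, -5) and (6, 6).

Arc-length functional: J[y] = ∫ sqrt(1 + (y')^2) dx.
Lagrangian L = sqrt(1 + (y')^2) has no explicit y dependence, so ∂L/∂y = 0 and the Euler-Lagrange equation gives
    d/dx( y' / sqrt(1 + (y')^2) ) = 0  ⇒  y' / sqrt(1 + (y')^2) = const.
Hence y' is constant, so y(x) is affine.
Fitting the endpoints (-5, -5) and (6, 6):
    slope m = (6 − (-5)) / (6 − (-5)) = 1,
    intercept c = (-5) − m·(-5) = 0.
Extremal: y(x) = x.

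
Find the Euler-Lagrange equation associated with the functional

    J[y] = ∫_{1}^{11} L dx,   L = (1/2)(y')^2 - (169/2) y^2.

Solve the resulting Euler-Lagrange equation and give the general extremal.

The Lagrangian is L = (1/2)(y')^2 - (169/2) y^2.
∂L/∂y = -169y.
∂L/∂y' = y'.
The Euler-Lagrange equation d/dx(∂L/∂y') − ∂L/∂y = 0 becomes:
    y'' + 169 y = 0
General solution: y(x) = A sin(13x) + B cos(13x), where A and B are arbitrary constants fixed by the endpoint conditions.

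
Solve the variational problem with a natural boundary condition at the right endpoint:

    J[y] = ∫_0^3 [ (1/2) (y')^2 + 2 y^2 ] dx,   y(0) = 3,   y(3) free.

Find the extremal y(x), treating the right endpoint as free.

The Lagrangian L = (1/2) (y')^2 + 2 y^2 gives
    ∂L/∂y = 4 y,   ∂L/∂y' = y'.
Euler-Lagrange: y'' − 4 y = 0.
With k = 2, the general solution is
    y(x) = A cosh(2 x) + B sinh(2 x).
Fixed left endpoint y(0) = 3 ⇒ A = 3.
The right endpoint x = 3 is free, so the natural (transversality) condition is ∂L/∂y' |_{x=3} = 0, i.e. y'(3) = 0.
Compute y'(x) = A k sinh(k x) + B k cosh(k x), so
    y'(3) = A k sinh(k·3) + B k cosh(k·3) = 0
    ⇒ B = −A tanh(k·3) = − 3 tanh(2·3).
Therefore the extremal is
    y(x) = 3 cosh(2 x) − 3 tanh(2·3) sinh(2 x).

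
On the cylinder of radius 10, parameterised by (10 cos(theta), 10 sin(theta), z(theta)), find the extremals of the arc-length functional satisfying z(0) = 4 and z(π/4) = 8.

Parameterise the cylinder of radius R = 10 as
    r(θ) = (10 cos θ, 10 sin θ, z(θ)).
The arc-length element is
    ds = sqrt(100 + (dz/dθ)^2) dθ,
so the Lagrangian is L = sqrt(100 + z'^2).
L depends on z' only, not on z or θ, so ∂L/∂z = 0 and
    ∂L/∂z' = z' / sqrt(100 + z'^2).
The Euler-Lagrange equation gives
    d/dθ( z' / sqrt(100 + z'^2) ) = 0,
so z' is constant. Integrating once:
    z(θ) = a θ + b,
a helix on the cylinder (a straight line when the cylinder is unrolled). The constants a, b are determined by the endpoint conditions.
With endpoint conditions z(0) = 4 and z(π/4) = 8: from z(0) = b we get b = 4, and a·π/4 + 4 = 8 gives a = 16/π, so
    z(θ) = (16/π) θ + 4.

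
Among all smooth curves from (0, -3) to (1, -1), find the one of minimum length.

Arc-length functional: J[y] = ∫ sqrt(1 + (y')^2) dx.
Lagrangian L = sqrt(1 + (y')^2) has no explicit y dependence, so ∂L/∂y = 0 and the Euler-Lagrange equation gives
    d/dx( y' / sqrt(1 + (y')^2) ) = 0  ⇒  y' / sqrt(1 + (y')^2) = const.
Hence y' is constant, so y(x) is affine.
Fitting the endpoints (0, -3) and (1, -1):
    slope m = ((-1) − (-3)) / (1 − 0) = 2,
    intercept c = (-3) − m·0 = -3.
Extremal: y(x) = 2 x - 3.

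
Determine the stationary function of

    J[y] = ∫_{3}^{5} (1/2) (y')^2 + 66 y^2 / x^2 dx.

The Lagrangian is L = (1/2) (y')^2 + 66 y^2 / x^2.
Compute ∂L/∂y = 132y/x^2, ∂L/∂y' = y'.
The Euler-Lagrange equation d/dx(∂L/∂y') − ∂L/∂y = 0 reduces to
    y'' − 132/x^2 · y = 0  (x > 0).
Its general solution is
    y(x) = A x^12 + B x^(-11),
with A, B fixed by the endpoint conditions.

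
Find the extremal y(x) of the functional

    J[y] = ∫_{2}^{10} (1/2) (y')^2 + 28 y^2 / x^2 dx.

The Lagrangian is L = (1/2) (y')^2 + 28 y^2 / x^2.
Compute ∂L/∂y = 56y/x^2, ∂L/∂y' = y'.
The Euler-Lagrange equation d/dx(∂L/∂y') − ∂L/∂y = 0 reduces to
    y'' − 56/x^2 · y = 0  (x > 0).
Its general solution is
    y(x) = A x^8 + B x^(-7),
with A, B fixed by the endpoint conditions.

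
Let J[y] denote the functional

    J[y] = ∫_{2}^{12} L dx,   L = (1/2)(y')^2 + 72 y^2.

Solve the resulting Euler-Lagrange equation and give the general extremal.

The Lagrangian is L = (1/2)(y')^2 + 72 y^2.
∂L/∂y = 144y.
∂L/∂y' = y'.
The Euler-Lagrange equation d/dx(∂L/∂y') − ∂L/∂y = 0 becomes:
    y'' - 144 y = 0
General solution: y(x) = A e^(12x) + B e^(-12x), where A and B are arbitrary constants fixed by the endpoint conditions.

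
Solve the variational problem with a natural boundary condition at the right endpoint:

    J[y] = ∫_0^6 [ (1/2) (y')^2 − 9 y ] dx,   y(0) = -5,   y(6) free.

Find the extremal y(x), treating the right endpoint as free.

The Lagrangian L = (1/2) (y')^2 − 9 y gives
    ∂L/∂y = −9,   ∂L/∂y' = y'.
Euler-Lagrange: d/dx(y') − (−9) = 0, i.e. y'' + 9 = 0, so
    y(x) = −(9/2) x^2 + C1 x + C2.
Fixed left endpoint y(0) = -5 ⇒ C2 = -5.
The right endpoint x = 6 is free, so the natural (transversality) condition is ∂L/∂y' |_{x=6} = 0, i.e. y'(6) = 0.
Compute y'(x) = −9 x + C1, so y'(6) = −54 + C1 = 0 ⇒ C1 = 54.
Therefore the extremal is
    y(x) = −(9/2) x^2 + 54 x − 5.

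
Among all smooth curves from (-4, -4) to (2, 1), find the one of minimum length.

Arc-length functional: J[y] = ∫ sqrt(1 + (y')^2) dx.
Lagrangian L = sqrt(1 + (y')^2) has no explicit y dependence, so ∂L/∂y = 0 and the Euler-Lagrange equation gives
    d/dx( y' / sqrt(1 + (y')^2) ) = 0  ⇒  y' / sqrt(1 + (y')^2) = const.
Hence y' is constant, so y(x) is affine.
Fitting the endpoints (-4, -4) and (2, 1):
    slope m = (1 − (-4)) / (2 − (-4)) = 5/6,
    intercept c = (-4) − m·(-4) = -2/3.
Extremal: y(x) = (5/6) x - 2/3.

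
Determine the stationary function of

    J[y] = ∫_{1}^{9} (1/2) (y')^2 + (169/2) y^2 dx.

The Lagrangian is L = (1/2) (y')^2 + (169/2) y^2.
Compute ∂L/∂y = 169y, ∂L/∂y' = y'.
The Euler-Lagrange equation d/dx(∂L/∂y') − ∂L/∂y = 0 reduces to
    y'' − 169 y = 0.
Its general solution is
    y(x) = A e^(13x) + B e^(−13x),
with A, B fixed by the endpoint conditions.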